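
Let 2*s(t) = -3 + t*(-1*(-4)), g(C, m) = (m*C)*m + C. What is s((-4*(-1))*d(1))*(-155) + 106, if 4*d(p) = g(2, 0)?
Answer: -563/2 ≈ -281.50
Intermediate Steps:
g(C, m) = C + C*m² (g(C, m) = (C*m)*m + C = C*m² + C = C + C*m²)
d(p) = ½ (d(p) = (2*(1 + 0²))/4 = (2*(1 + 0))/4 = (2*1)/4 = (¼)*2 = ½)
s(t) = -3/2 + 2*t (s(t) = (-3 + t*(-1*(-4)))/2 = (-3 + t*4)/2 = (-3 + 4*t)/2 = -3/2 + 2*t)
s((-4*(-1))*d(1))*(-155) + 106 = (-3/2 + 2*(-4*(-1)*(½)))*(-155) + 106 = (-3/2 + 2*(4*(½)))*(-155) + 106 = (-3/2 + 2*2)*(-155) + 106 = (-3/2 + 4)*(-155) + 106 = (5/2)*(-155) + 106 = -775/2 + 106 = -563/2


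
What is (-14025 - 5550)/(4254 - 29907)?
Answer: 6525/8551 ≈ 0.76307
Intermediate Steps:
(-14025 - 5550)/(4254 - 29907) = -19575/(-25653) = -19575*(-1/25653) = 6525/8551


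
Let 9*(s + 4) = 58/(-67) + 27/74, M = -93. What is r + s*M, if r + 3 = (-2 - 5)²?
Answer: 6294305/14874 ≈ 423.17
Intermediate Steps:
r = 46 (r = -3 + (-2 - 5)² = -3 + (-7)² = -3 + 49 = 46)
s = -180971/44622 (s = -4 + (58/(-67) + 27/74)/9 = -4 + (58*(-1/67) + 27*(1/74))/9 = -4 + (-58/67 + 27/74)/9 = -4 + (⅑)*(-2483/4958) = -4 - 2483/44622 = -180971/44622 ≈ -4.0556)
r + s*M = 46 - 180971/44622*(-93) = 46 + 5610101/14874 = 6294305/14874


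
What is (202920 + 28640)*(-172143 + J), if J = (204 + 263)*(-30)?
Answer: -43105588680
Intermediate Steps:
J = -14010 (J = 467*(-30) = -14010)
(202920 + 28640)*(-172143 + J) = (202920 + 28640)*(-172143 - 14010) = 231560*(-186153) = -43105588680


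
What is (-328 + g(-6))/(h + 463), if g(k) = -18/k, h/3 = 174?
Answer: -65/197 ≈ -0.32995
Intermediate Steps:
h = 522 (h = 3*174 = 522)
(-328 + g(-6))/(h + 463) = (-328 - 18/(-6))/(522 + 463) = (-328 - 18*(-1/6))/985 = (-328 + 3)*(1/985) = -325*1/985 = -65/197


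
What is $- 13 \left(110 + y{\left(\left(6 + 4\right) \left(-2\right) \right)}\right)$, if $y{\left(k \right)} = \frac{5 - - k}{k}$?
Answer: $- \frac{5759}{4} \approx -1439.8$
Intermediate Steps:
$y{\left(k \right)} = \frac{5 + k}{k}$
$- 13 \left(110 + y{\left(\left(6 + 4\right) \left(-2\right) \right)}\right) = - 13 \left(110 + \frac{5 + \left(6 + 4\right) \left(-2\right)}{\left(6 + 4\right) \left(-2\right)}\right) = - 13 \left(110 + \frac{5 + 10 \left(-2\right)}{10 \left(-2\right)}\right) = - 13 \left(110 + \frac{5 - 20}{-20}\right) = - 13 \left(110 - - \frac{3}{4}\right) = - 13 \left(110 + \frac{3}{4}\right) = \left(-13\right) \frac{443}{4} = - \frac{5759}{4}$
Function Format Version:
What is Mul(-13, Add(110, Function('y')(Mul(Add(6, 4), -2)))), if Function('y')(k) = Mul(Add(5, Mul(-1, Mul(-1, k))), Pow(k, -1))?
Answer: Rational(-5759, 4) ≈ -1439.8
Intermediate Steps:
Function('y')(k) = Mul(Pow(k, -1), Add(5, k)) (Function('y')(k) = Mul(Add(5, k), Pow(k, -1)) = Mul(Pow(k, -1), Add(5, k)))
Mul(-13, Add(110, Function('y')(Mul(Add(6, 4), -2)))) = Mul(-13, Add(110, Mul(Pow(Mul(Add(6, 4), -2), -1), Add(5, Mul(Add(6, 4), -2))))) = Mul(-13, Add(110, Mul(Pow(Mul(10, -2), -1), Add(5, Mul(10, -2))))) = Mul(-13, Add(110, Mul(Pow(-20, -1), Add(5, -20)))) = Mul(-13, Add(110, Mul(Rational(-1, 20), -15))) = Mul(-13, Add(110, Rational(3, 4))) = Mul(-13, Rational(443, 4)) = Rational(-5759, 4)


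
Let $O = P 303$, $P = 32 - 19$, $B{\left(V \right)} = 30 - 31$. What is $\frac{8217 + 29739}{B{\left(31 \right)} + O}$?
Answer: $\frac{18978}{1969} \approx 9.6384$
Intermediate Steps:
$B{\left(V \right)} = -1$ ($B{\left(V \right)} = 30 - 31 = -1$)
$P = 13$ ($P = 32 - 19 = 13$)
$O = 3939$ ($O = 13 \cdot 303 = 3939$)
$\frac{8217 + 29739}{B{\left(31 \right)} + O} = \frac{8217 + 29739}{-1 + 3939} = \frac{37956}{3938} = 37956 \cdot \frac{1}{3938} = \frac{18978}{1969}$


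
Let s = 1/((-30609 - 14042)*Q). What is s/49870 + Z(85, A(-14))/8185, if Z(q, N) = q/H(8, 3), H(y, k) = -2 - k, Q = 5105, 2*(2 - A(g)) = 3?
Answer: -38649619388727/18608654981372450 ≈ -0.0020770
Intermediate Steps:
A(g) = ½ (A(g) = 2 - ½*3 = 2 - 3/2 = ½)
Z(q, N) = -q/5 (Z(q, N) = q/(-2 - 1*3) = q/(-2 - 3) = q/(-5) = q*(-⅕) = -q/5)
s = -1/227943355 (s = 1/(-30609 - 14042*5105) = (1/5105)/(-44651) = -1/44651*1/5105 = -1/227943355 ≈ -4.3871e-9)
s/49870 + Z(85, A(-14))/8185 = -1/227943355/49870 - ⅕*85/8185 = -1/227943355*1/49870 - 17*1/8185 = -1/11367535113850 - 17/8185 = -38649619388727/18608654981372450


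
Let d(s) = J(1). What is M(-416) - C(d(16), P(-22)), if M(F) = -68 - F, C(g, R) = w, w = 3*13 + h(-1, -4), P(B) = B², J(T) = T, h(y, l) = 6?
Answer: 303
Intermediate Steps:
d(s) = 1
w = 45 (w = 3*13 + 6 = 39 + 6 = 45)
C(g, R) = 45
M(-416) - C(d(16), P(-22)) = (-68 - 1*(-416)) - 1*45 = (-68 + 416) - 45 = 348 - 45 = 303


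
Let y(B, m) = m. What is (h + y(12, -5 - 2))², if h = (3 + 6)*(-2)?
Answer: 625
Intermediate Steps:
h = -18 (h = 9*(-2) = -18)
(h + y(12, -5 - 2))² = (-18 + (-5 - 2))² = (-18 - 7)² = (-25)² = 625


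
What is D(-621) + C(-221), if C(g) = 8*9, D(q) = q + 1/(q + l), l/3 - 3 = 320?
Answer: -191051/348 ≈ -549.00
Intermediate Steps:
l = 969 (l = 9 + 3*320 = 9 + 960 = 969)
D(q) = q + 1/(969 + q) (D(q) = q + 1/(q + 969) = q + 1/(969 + q))
C(g) = 72
D(-621) + C(-221) = (1 + (-621)² + 969*(-621))/(969 - 621) + 72 = (1 + 385641 - 601749)/348 + 72 = (1/348)*(-216107) + 72 = -216107/348 + 72 = -191051/348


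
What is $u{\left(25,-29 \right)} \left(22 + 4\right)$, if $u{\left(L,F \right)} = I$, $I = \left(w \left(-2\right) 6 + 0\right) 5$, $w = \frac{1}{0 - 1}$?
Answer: $1560$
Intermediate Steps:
$w = -1$ ($w = \frac{1}{-1} = -1$)
$I = 60$ ($I = \left(\left(-1\right) \left(-2\right) 6 + 0\right) 5 = \left(2 \cdot 6 + 0\right) 5 = \left(12 + 0\right) 5 = 12 \cdot 5 = 60$)
$u{\left(L,F \right)} = 60$
$u{\left(25,-29 \right)} \left(22 + 4\right) = 60 \left(22 + 4\right) = 60 \cdot 26 = 1560$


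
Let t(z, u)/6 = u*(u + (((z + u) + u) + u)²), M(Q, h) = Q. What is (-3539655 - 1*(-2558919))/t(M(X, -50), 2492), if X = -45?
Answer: -40864/34403463619 ≈ -1.1878e-6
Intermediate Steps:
t(z, u) = 6*u*(u + (z + 3*u)²) (t(z, u) = 6*(u*(u + (((z + u) + u) + u)²)) = 6*(u*(u + (((u + z) + u) + u)²)) = 6*(u*(u + ((z + 2*u) + u)²)) = 6*(u*(u + (z + 3*u)²)) = 6*u*(u + (z + 3*u)²))
(-3539655 - 1*(-2558919))/t(M(X, -50), 2492) = (-3539655 - 1*(-2558919))/((6*2492*(2492 + (-45 + 3*2492)²))) = (-3539655 + 2558919)/((6*2492*(2492 + (-45 + 7476)²))) = -980736*1/(14952*(2492 + 7431²)) = -980736*1/(14952*(2492 + 55219761)) = -980736/(6*2492*55222253) = -980736/825683126856 = -980736*1/825683126856 = -40864/34403463619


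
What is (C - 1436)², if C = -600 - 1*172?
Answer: 4875264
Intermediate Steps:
C = -772 (C = -600 - 172 = -772)
(C - 1436)² = (-772 - 1436)² = (-2208)² = 4875264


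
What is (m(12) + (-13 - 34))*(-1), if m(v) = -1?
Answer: 48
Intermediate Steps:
(m(12) + (-13 - 34))*(-1) = (-1 + (-13 - 34))*(-1) = (-1 - 47)*(-1) = -48*(-1) = 48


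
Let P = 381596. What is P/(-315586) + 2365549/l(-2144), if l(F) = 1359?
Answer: 373007778875/214440687 ≈ 1739.4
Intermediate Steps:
P/(-315586) + 2365549/l(-2144) = 381596/(-315586) + 2365549/1359 = 381596*(-1/315586) + 2365549*(1/1359) = -190798/157793 + 2365549/1359 = 373007778875/214440687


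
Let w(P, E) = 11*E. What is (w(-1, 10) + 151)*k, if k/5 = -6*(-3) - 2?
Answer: 20880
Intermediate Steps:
k = 80 (k = 5*(-6*(-3) - 2) = 5*(18 - 2) = 5*16 = 80)
(w(-1, 10) + 151)*k = (11*10 + 151)*80 = (110 + 151)*80 = 261*80 = 20880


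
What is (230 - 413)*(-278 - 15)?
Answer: 53619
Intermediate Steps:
(230 - 413)*(-278 - 15) = -183*(-293) = 53619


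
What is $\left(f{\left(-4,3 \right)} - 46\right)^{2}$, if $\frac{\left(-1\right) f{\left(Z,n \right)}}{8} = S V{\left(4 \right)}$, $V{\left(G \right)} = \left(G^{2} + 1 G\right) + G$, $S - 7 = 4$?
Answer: $4656964$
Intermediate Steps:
$S = 11$ ($S = 7 + 4 = 11$)
$V{\left(G \right)} = G^{2} + 2 G$ ($V{\left(G \right)} = \left(G^{2} + G\right) + G = \left(G + G^{2}\right) + G = G^{2} + 2 G$)
$f{\left(Z,n \right)} = -2112$ ($f{\left(Z,n \right)} = - 8 \cdot 11 \cdot 4 \left(2 + 4\right) = - 8 \cdot 11 \cdot 4 \cdot 6 = - 8 \cdot 11 \cdot 24 = \left(-8\right) 264 = -2112$)
$\left(f{\left(-4,3 \right)} - 46\right)^{2} = \left(-2112 - 46\right)^{2} = \left(-2158\right)^{2} = 4656964$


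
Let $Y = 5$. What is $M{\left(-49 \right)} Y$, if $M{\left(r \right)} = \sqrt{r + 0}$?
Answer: $35 i \approx 35.0 i$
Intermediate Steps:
$M{\left(r \right)} = \sqrt{r}$
$M{\left(-49 \right)} Y = \sqrt{-49} \cdot 5 = 7 i 5 = 35 i$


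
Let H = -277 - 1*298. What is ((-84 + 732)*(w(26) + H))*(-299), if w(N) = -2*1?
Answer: 111794904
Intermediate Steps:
w(N) = -2
H = -575 (H = -277 - 298 = -575)
((-84 + 732)*(w(26) + H))*(-299) = ((-84 + 732)*(-2 - 575))*(-299) = (648*(-577))*(-299) = -373896*(-299) = 111794904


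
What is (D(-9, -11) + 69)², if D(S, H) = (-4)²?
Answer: 7225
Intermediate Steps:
D(S, H) = 16
(D(-9, -11) + 69)² = (16 + 69)² = 85² = 7225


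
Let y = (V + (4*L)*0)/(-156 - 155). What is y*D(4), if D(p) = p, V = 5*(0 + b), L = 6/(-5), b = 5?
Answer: -100/311 ≈ -0.32154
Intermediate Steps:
L = -6/5 (L = 6*(-1/5) = -6/5 ≈ -1.2000)
V = 25 (V = 5*(0 + 5) = 5*5 = 25)
y = -25/311 (y = (25 + (4*(-6/5))*0)/(-156 - 155) = (25 - 24/5*0)/(-311) = (25 + 0)*(-1/311) = 25*(-1/311) = -25/311 ≈ -0.080386)
y*D(4) = -25/311*4 = -100/311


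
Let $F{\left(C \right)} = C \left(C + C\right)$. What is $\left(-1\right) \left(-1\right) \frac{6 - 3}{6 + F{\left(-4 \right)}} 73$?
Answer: $\frac{219}{38} \approx 5.7632$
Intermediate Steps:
$F{\left(C \right)} = 2 C^{2}$ ($F{\left(C \right)} = C 2 C = 2 C^{2}$)
$\left(-1\right) \left(-1\right) \frac{6 - 3}{6 + F{\left(-4 \right)}} 73 = \left(-1\right) \left(-1\right) \frac{6 - 3}{6 + 2 \left(-4\right)^{2}} \cdot 73 = 1 \frac{3}{6 + 2 \cdot 16} \cdot 73 = 1 \frac{3}{6 + 32} \cdot 73 = 1 \cdot \frac{3}{38} \cdot 73 = \frac{3}{38} \cdot 73 = \frac{219}{38}$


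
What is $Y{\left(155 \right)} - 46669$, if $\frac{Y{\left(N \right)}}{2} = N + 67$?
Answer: $-46225$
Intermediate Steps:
$Y{\left(N \right)} = 134 + 2 N$ ($Y{\left(N \right)} = 2 \left(N + 67\right) = 2 \left(67 + N\right) = 134 + 2 N$)
$Y{\left(155 \right)} - 46669 = \left(134 + 2 \cdot 155\right) - 46669 = \left(134 + 310\right) - 46669 = 444 - 46669 = -46225$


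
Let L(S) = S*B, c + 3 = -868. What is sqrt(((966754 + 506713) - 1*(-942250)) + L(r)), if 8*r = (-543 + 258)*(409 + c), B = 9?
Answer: 3*sqrt(1139487)/2 ≈ 1601.2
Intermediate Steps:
c = -871 (c = -3 - 868 = -871)
r = 65835/4 (r = ((-543 + 258)*(409 - 871))/8 = (-285*(-462))/8 = (1/8)*131670 = 65835/4 ≈ 16459.)
L(S) = 9*S (L(S) = S*9 = 9*S)
sqrt(((966754 + 506713) - 1*(-942250)) + L(r)) = sqrt(((966754 + 506713) - 1*(-942250)) + 9*(65835/4)) = sqrt((1473467 + 942250) + 592515/4) = sqrt(2415717 + 592515/4) = sqrt(10255383/4) = 3*sqrt(1139487)/2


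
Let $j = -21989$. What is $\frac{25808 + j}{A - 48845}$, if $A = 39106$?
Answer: $- \frac{3819}{9739} \approx -0.39213$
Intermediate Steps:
$\frac{25808 + j}{A - 48845} = \frac{25808 - 21989}{39106 - 48845} = \frac{3819}{-9739} = 3819 \left(- \frac{1}{9739}\right) = - \frac{3819}{9739}$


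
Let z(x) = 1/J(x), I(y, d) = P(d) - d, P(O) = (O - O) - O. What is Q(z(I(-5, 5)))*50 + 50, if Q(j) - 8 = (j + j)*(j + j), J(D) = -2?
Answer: 500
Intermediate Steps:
P(O) = -O (P(O) = 0 - O = -O)
I(y, d) = -2*d (I(y, d) = -d - d = -2*d)
z(x) = -½ (z(x) = 1/(-2) = -½)
Q(j) = 8 + 4*j² (Q(j) = 8 + (j + j)*(j + j) = 8 + (2*j)*(2*j) = 8 + 4*j²)
Q(z(I(-5, 5)))*50 + 50 = (8 + 4*(-½)²)*50 + 50 = (8 + 4*(¼))*50 + 50 = (8 + 1)*50 + 50 = 9*50 + 50 = 450 + 50 = 500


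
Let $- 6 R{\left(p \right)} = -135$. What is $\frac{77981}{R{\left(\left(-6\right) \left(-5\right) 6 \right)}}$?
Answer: $\frac{155962}{45} \approx 3465.8$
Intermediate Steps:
$R{\left(p \right)} = \frac{45}{2}$ ($R{\left(p \right)} = \left(- \frac{1}{6}\right) \left(-135\right) = \frac{45}{2}$)
$\frac{77981}{R{\left(\left(-6\right) \left(-5\right) 6 \right)}} = \frac{77981}{\frac{45}{2}} = 77981 \cdot \frac{2}{45} = \frac{155962}{45}$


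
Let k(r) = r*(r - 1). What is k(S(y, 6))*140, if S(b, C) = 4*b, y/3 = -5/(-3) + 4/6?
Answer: 105840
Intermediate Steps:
y = 7 (y = 3*(-5/(-3) + 4/6) = 3*(-5*(-⅓) + 4*(⅙)) = 3*(5/3 + ⅔) = 3*(7/3) = 7)
k(r) = r*(-1 + r)
k(S(y, 6))*140 = ((4*7)*(-1 + 4*7))*140 = (28*(-1 + 28))*140 = (28*27)*140 = 756*140 = 105840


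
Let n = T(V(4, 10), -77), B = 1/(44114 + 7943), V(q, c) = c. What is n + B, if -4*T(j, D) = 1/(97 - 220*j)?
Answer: 60469/437903484 ≈ 0.00013809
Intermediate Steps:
T(j, D) = -1/(4*(97 - 220*j))
B = 1/52057 ≈ 1.9210e-5
n = 1/8412 (n = 1/(4*(-97 + 220*10)) = 1/(4*(-97 + 2200)) = (1/4)/2103 = (1/4)*(1/2103) = 1/8412 ≈ 0.00011888)
n + B = 1/8412 + 1/52057 = 60469/437903484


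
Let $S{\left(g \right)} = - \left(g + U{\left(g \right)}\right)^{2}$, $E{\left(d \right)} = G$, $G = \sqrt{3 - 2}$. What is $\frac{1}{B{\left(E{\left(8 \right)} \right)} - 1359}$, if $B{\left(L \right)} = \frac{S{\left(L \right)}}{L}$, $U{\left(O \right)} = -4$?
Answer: $- \frac{1}{1368} \approx -0.00073099$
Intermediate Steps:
$G = 1$ ($G = \sqrt{1} = 1$)
$E{\left(d \right)} = 1$
$S{\left(g \right)} = - \left(-4 + g\right)^{2}$ ($S{\left(g \right)} = - \left(g - 4\right)^{2} = - \left(-4 + g\right)^{2}$)
$B{\left(L \right)} = - \frac{\left(-4 + L\right)^{2}}{L}$ ($B{\left(L \right)} = \frac{\left(-1\right) \left(-4 + L\right)^{2}}{L} = - \frac{\left(-4 + L\right)^{2}}{L}$)
$\frac{1}{B{\left(E{\left(8 \right)} \right)} - 1359} = \frac{1}{- \frac{\left(-4 + 1\right)^{2}}{1} - 1359} = \frac{1}{\left(-1\right) 1 \left(-3\right)^{2} - 1359} = \frac{1}{\left(-1\right) 1 \cdot 9 - 1359} = \frac{1}{-9 - 1359} = \frac{1}{-1368} = - \frac{1}{1368}$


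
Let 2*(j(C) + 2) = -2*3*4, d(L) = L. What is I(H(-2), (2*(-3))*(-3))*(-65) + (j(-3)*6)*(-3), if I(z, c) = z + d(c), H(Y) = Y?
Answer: -788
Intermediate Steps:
j(C) = -14 (j(C) = -2 + (-2*3*4)/2 = -2 + (-6*4)/2 = -2 + (½)*(-24) = -2 - 12 = -14)
I(z, c) = c + z (I(z, c) = z + c = c + z)
I(H(-2), (2*(-3))*(-3))*(-65) + (j(-3)*6)*(-3) = ((2*(-3))*(-3) - 2)*(-65) - 14*6*(-3) = (-6*(-3) - 2)*(-65) - 84*(-3) = (18 - 2)*(-65) + 252 = 16*(-65) + 252 = -1040 + 252 = -788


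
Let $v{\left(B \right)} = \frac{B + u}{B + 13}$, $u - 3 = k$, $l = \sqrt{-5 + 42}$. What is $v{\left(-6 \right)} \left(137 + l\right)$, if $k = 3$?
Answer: $0$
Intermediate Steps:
$l = \sqrt{37} \approx 6.0828$
$u = 6$ ($u = 3 + 3 = 6$)
$v{\left(B \right)} = \frac{6 + B}{13 + B}$ ($v{\left(B \right)} = \frac{B + 6}{B + 13} = \frac{6 + B}{13 + B}$)
$v{\left(-6 \right)} \left(137 + l\right) = \frac{6 - 6}{13 - 6} \left(137 + \sqrt{37}\right) = \frac{1}{7} \cdot 0 \left(137 + \sqrt{37}\right) = 0 \left(137 + \sqrt{37}\right) = 0$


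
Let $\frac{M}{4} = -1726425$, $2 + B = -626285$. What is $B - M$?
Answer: $6279413$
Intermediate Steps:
$B = -626287$ ($B = -2 - 626285 = -626287$)
$M = -6905700$ ($M = 4 \left(-1726425\right) = -6905700$)
$B - M = -626287 - -6905700 = -626287 + 6905700 = 6279413$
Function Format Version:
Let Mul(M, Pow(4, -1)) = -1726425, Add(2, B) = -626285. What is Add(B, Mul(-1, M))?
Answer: 6279413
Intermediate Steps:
B = -626287 (B = Add(-2, -626285) = -626287)
M = -6905700 (M = Mul(4, -1726425) = -6905700)
Add(B, Mul(-1, M)) = Add(-626287, Mul(-1, -6905700)) = Add(-626287, 6905700) = 6279413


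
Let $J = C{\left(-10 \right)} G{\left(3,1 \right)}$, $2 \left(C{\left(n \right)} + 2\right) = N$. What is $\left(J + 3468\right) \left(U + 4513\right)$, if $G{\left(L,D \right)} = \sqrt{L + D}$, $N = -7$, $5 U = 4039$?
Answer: $\frac{91970028}{5} \approx 1.8394 \cdot 10^{7}$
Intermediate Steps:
$U = \frac{4039}{5}$ ($U = \frac{1}{5} \cdot 4039 = \frac{4039}{5} \approx 807.8$)
$G{\left(L,D \right)} = \sqrt{D + L}$
$C{\left(n \right)} = - \frac{11}{2}$ ($C{\left(n \right)} = -2 + \frac{1}{2} \left(-7\right) = -2 - \frac{7}{2} = - \frac{11}{2}$)
$J = -11$ ($J = - \frac{11 \sqrt{1 + 3}}{2} = - \frac{11 \sqrt{4}}{2} = \left(- \frac{11}{2}\right) 2 = -11$)
$\left(J + 3468\right) \left(U + 4513\right) = \left(-11 + 3468\right) \left(\frac{4039}{5} + 4513\right) = 3457 \cdot \frac{26604}{5} = \frac{91970028}{5}$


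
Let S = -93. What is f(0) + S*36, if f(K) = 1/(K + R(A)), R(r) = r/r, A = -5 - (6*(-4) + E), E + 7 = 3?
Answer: -3347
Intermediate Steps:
E = -4 (E = -7 + 3 = -4)
A = 23 (A = -5 - (6*(-4) - 4) = -5 - (-24 - 4) = -5 - 1*(-28) = -5 + 28 = 23)
R(r) = 1
f(K) = 1/(1 + K) (f(K) = 1/(K + 1) = 1/(1 + K))
f(0) + S*36 = 1/(1 + 0) - 93*36 = 1/1 - 3348 = 1 - 3348 = -3347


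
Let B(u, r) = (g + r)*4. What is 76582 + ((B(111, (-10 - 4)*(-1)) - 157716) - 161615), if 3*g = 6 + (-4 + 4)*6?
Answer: -242685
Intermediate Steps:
g = 2 (g = (6 + (-4 + 4)*6)/3 = (6 + 0*6)/3 = (6 + 0)/3 = (⅓)*6 = 2)
B(u, r) = 8 + 4*r (B(u, r) = (2 + r)*4 = 8 + 4*r)
76582 + ((B(111, (-10 - 4)*(-1)) - 157716) - 161615) = 76582 + (((8 + 4*((-10 - 4)*(-1))) - 157716) - 161615) = 76582 + (((8 + 4*(-14*(-1))) - 157716) - 161615) = 76582 + (((8 + 4*14) - 157716) - 161615) = 76582 + (((8 + 56) - 157716) - 161615) = 76582 + ((64 - 157716) - 161615) = 76582 + (-157652 - 161615) = 76582 - 319267 = -242685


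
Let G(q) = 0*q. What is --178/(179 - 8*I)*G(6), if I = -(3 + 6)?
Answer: 0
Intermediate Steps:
G(q) = 0
I = -9 (I = -1*9 = -9)
--178/(179 - 8*I)*G(6) = --178/(179 - 8*(-9))*0 = --178/(179 + 72)*0 = --178/251*0 = -(1/251)*(-178)*0 = -(-178)*0/251 = -1*0 = 0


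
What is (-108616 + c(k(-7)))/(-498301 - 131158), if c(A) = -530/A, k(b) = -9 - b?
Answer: 108351/629459 ≈ 0.17213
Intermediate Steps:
(-108616 + c(k(-7)))/(-498301 - 131158) = (-108616 - 530/(-9 - 1*(-7)))/(-498301 - 131158) = (-108616 - 530/(-9 + 7))/(-629459) = (-108616 - 530/(-2))*(-1/629459) = (-108616 - 530*(-½))*(-1/629459) = (-108616 + 265)*(-1/629459) = -108351*(-1/629459) = 108351/629459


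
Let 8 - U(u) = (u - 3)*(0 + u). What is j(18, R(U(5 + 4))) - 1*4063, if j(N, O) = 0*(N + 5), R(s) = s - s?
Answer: -4063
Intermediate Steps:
U(u) = 8 - u*(-3 + u) (U(u) = 8 - (u - 3)*(0 + u) = 8 - (-3 + u)*u = 8 - u*(-3 + u))
R(s) = 0
j(N, O) = 0 (j(N, O) = 0*(5 + N) = 0)
j(18, R(U(5 + 4))) - 1*4063 = 0 - 1*4063 = 0 - 4063 = -4063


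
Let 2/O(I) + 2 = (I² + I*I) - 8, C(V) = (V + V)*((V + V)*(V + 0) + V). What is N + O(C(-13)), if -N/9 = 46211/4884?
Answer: -899885644337/10567569260 ≈ -85.155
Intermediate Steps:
C(V) = 2*V*(V + 2*V²) (C(V) = (2*V)*((2*V)*V + V) = (2*V)*(2*V² + V) = (2*V)*(V + 2*V²) = 2*V*(V + 2*V²))
N = -12603/148 (N = -415899/4884 = -9*4201/444 = -12603/148 ≈ -85.155)
O(I) = 2/(-10 + 2*I²) (O(I) = 2/(-2 + ((I² + I*I) - 8)) = 2/(-2 + ((I² + I²) - 8)) = 2/(-2 + (2*I² - 8)) = 2/(-2 + (-8 + 2*I²)) = 2/(-10 + 2*I²))
N + O(C(-13)) = -12603/148 + 1/(-5 + ((-13)²*(2 + 4*(-13)))²) = -12603/148 + 1/(-5 + (169*(2 - 52))²) = -12603/148 + 1/(-5 + (169*(-50))²) = -12603/148 + 1/(-5 + (-8450)²) = -12603/148 + 1/(-5 + 71402500) = -12603/148 + 1/71402495 = -899885644337/10567569260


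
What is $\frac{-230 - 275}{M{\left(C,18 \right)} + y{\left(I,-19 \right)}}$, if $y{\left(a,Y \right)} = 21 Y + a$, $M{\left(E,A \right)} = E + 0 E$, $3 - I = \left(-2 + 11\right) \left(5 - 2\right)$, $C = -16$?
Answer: $\frac{505}{439} \approx 1.1503$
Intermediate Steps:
$I = -24$ ($I = 3 - \left(-2 + 11\right) \left(5 - 2\right) = 3 - 9 \cdot 3 = 3 - 27 = -24$)
$M{\left(E,A \right)} = E$ ($M{\left(E,A \right)} = E + 0 = E$)
$y{\left(a,Y \right)} = a + 21 Y$
$\frac{-230 - 275}{M{\left(C,18 \right)} + y{\left(I,-19 \right)}} = \frac{-230 - 275}{-16 + \left(-24 + 21 \left(-19\right)\right)} = - \frac{505}{-16 - 423} = - \frac{505}{-439} = \left(-505\right) \left(- \frac{1}{439}\right) = \frac{505}{439}$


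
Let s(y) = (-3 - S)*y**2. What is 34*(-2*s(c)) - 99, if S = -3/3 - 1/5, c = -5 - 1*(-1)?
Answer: 9297/5 ≈ 1859.4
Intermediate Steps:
c = -4 (c = -5 + 1 = -4)
S = -6/5 (S = -3*1/3 - 1*1/5 = -1 - 1/5 = -6/5 ≈ -1.2000)
s(y) = -9*y**2/5 (s(y) = (-3 - 1*(-6/5))*y**2 = (-3 + 6/5)*y**2 = -9*y**2/5)
34*(-2*s(c)) - 99 = 34*(-(-18)*(-4)**2/5) - 99 = 34*(-(-18)*16/5) - 99 = 34*(-2*(-144/5)) - 99 = 34*(288/5) - 99 = 9792/5 - 99 = 9297/5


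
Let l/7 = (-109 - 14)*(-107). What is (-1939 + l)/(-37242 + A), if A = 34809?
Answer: -90188/2433 ≈ -37.069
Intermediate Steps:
l = 92127 (l = 7*((-109 - 14)*(-107)) = 7*(-123*(-107)) = 7*13161 = 92127)
(-1939 + l)/(-37242 + A) = (-1939 + 92127)/(-37242 + 34809) = 90188/(-2433) = 90188*(-1/2433) = -90188/2433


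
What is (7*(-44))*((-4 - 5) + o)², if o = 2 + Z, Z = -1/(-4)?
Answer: -56133/4 ≈ -14033.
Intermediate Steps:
Z = ¼ (Z = -1*(-¼) = ¼ ≈ 0.25000)
o = 9/4 (o = 2 + ¼ = 9/4 ≈ 2.2500)
(7*(-44))*((-4 - 5) + o)² = (7*(-44))*((-4 - 5) + 9/4)² = -308*(-9 + 9/4)² = -308*(-27/4)² = -308*729/16 = -56133/4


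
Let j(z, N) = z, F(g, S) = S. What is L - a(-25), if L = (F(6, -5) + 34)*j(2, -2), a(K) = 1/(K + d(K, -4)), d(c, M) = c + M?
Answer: 3133/54 ≈ 58.018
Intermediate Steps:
d(c, M) = M + c
a(K) = 1/(-4 + 2*K) (a(K) = 1/(K + (-4 + K)) = 1/(-4 + 2*K))
L = 58 (L = (-5 + 34)*2 = 29*2 = 58)
L - a(-25) = 58 - 1/(2*(-2 - 25)) = 58 - 1/(2*(-27)) = 58 - (-1)/(2*27) = 58 - 1*(-1/54) = 58 + 1/54 = 3133/54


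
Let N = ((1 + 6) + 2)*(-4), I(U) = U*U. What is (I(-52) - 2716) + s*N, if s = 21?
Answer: -768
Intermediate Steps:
I(U) = U²
N = -36 (N = (7 + 2)*(-4) = 9*(-4) = -36)
(I(-52) - 2716) + s*N = ((-52)² - 2716) + 21*(-36) = (2704 - 2716) - 756 = -12 - 756 = -768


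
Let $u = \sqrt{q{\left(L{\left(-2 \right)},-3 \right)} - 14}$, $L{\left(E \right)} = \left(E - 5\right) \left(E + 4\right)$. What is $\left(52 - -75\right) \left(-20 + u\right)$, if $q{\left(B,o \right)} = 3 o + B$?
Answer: $-2540 + 127 i \sqrt{37} \approx -2540.0 + 772.51 i$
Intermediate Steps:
$L{\left(E \right)} = \left(-5 + E\right) \left(4 + E\right)$
$q{\left(B,o \right)} = B + 3 o$
$u = i \sqrt{37}$ ($u = \sqrt{\left(\left(-20 + \left(-2\right)^{2} - -2\right) + 3 \left(-3\right)\right) - 14} = \sqrt{\left(\left(-20 + 4 + 2\right) - 9\right) - 14} = \sqrt{\left(-14 - 9\right) - 14} = \sqrt{-23 - 14} = \sqrt{-37} = i \sqrt{37} \approx 6.0828 i$)
$\left(52 - -75\right) \left(-20 + u\right) = \left(52 - -75\right) \left(-20 + i \sqrt{37}\right) = \left(52 + 75\right) \left(-20 + i \sqrt{37}\right) = 127 \left(-20 + i \sqrt{37}\right) = -2540 + 127 i \sqrt{37}$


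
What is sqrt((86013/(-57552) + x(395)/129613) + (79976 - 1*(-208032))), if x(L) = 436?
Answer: sqrt(919755528482617714239)/56511268 ≈ 536.66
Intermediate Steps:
sqrt((86013/(-57552) + x(395)/129613) + (79976 - 1*(-208032))) = sqrt((86013/(-57552) + 436/129613) + (79976 - 1*(-208032))) = sqrt((86013*(-1/57552) + 436*(1/129613)) + (79976 + 208032)) = sqrt((-28671/19184 + 436/129613) + 288008) = sqrt(-337070009/226045072 + 288008) = sqrt(65102452026567/226045072) = sqrt(919755528482617714239)/56511268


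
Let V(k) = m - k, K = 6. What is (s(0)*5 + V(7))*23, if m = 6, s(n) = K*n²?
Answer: -23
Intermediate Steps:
s(n) = 6*n²
V(k) = 6 - k
(s(0)*5 + V(7))*23 = ((6*0²)*5 + (6 - 1*7))*23 = ((6*0)*5 + (6 - 7))*23 = (0*5 - 1)*23 = (0 - 1)*23 = -1*23 = -23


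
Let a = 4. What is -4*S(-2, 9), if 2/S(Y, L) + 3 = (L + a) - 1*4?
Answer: -4/3 ≈ -1.3333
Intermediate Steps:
S(Y, L) = 2/(-3 + L) (S(Y, L) = 2/(-3 + ((L + 4) - 1*4)) = 2/(-3 + ((4 + L) - 4)) = 2/(-3 + L))
-4*S(-2, 9) = -8/(-3 + 9) = -8/6 = -4*⅓ = -4/3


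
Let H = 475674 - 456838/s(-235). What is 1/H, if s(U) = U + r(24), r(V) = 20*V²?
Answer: 11285/5367524252 ≈ 2.1025e-6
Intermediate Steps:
s(U) = 11520 + U (s(U) = U + 20*24² = U + 20*576 = U + 11520 = 11520 + U)
H = 5367524252/11285 (H = 475674 - 456838/(11520 - 235) = 475674 - 456838/11285 = 5367524252/11285 ≈ 4.7563e+5)
1/H = 1/(5367524252/11285) = 11285/5367524252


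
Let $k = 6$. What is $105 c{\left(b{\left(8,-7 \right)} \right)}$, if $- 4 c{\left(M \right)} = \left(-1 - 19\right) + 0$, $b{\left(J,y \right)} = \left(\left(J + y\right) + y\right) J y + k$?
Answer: $525$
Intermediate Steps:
$b{\left(J,y \right)} = 6 + J y \left(J + 2 y\right)$ ($b{\left(J,y \right)} = \left(\left(J + y\right) + y\right) J y + 6 = \left(J + 2 y\right) J y + 6 = J \left(J + 2 y\right) y + 6 = J y \left(J + 2 y\right) + 6 = 6 + J y \left(J + 2 y\right)$)
$c{\left(M \right)} = 5$ ($c{\left(M \right)} = - \frac{\left(-1 - 19\right) + 0}{4} = - \frac{-20 + 0}{4} = \left(- \frac{1}{4}\right) \left(-20\right) = 5$)
$105 c{\left(b{\left(8,-7 \right)} \right)} = 105 \cdot 5 = 525$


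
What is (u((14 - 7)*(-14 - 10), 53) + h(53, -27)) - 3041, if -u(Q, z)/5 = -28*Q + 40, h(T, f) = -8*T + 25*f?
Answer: -27860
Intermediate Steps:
u(Q, z) = -200 + 140*Q (u(Q, z) = -5*(-28*Q + 40) = -5*(40 - 28*Q) = -200 + 140*Q)
(u((14 - 7)*(-14 - 10), 53) + h(53, -27)) - 3041 = ((-200 + 140*((14 - 7)*(-14 - 10))) + (-8*53 + 25*(-27))) - 3041 = ((-200 + 140*(7*(-24))) + (-424 - 675)) - 3041 = ((-200 + 140*(-168)) - 1099) - 3041 = ((-200 - 23520) - 1099) - 3041 = (-23720 - 1099) - 3041 = -24819 - 3041 = -27860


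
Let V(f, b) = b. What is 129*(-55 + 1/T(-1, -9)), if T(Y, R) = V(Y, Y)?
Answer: -7224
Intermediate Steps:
T(Y, R) = Y
129*(-55 + 1/T(-1, -9)) = 129*(-55 + 1/(-1)) = 129*(-55 - 1) = 129*(-56) = -7224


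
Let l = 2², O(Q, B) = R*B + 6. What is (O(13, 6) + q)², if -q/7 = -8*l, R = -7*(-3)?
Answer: 126736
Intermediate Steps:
R = 21
O(Q, B) = 6 + 21*B (O(Q, B) = 21*B + 6 = 6 + 21*B)
l = 4
q = 224 (q = -(-56)*4 = -7*(-32) = 224)
(O(13, 6) + q)² = ((6 + 21*6) + 224)² = ((6 + 126) + 224)² = (132 + 224)² = 356² = 126736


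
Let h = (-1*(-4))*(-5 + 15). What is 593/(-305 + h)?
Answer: -593/265 ≈ -2.2377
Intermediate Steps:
h = 40 (h = 4*10 = 40)
593/(-305 + h) = 593/(-305 + 40) = 593/(-265) = 593*(-1/265) = -593/265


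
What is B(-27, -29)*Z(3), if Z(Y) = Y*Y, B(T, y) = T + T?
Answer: -486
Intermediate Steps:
B(T, y) = 2*T
Z(Y) = Y**2
B(-27, -29)*Z(3) = (2*(-27))*3**2 = -54*9 = -486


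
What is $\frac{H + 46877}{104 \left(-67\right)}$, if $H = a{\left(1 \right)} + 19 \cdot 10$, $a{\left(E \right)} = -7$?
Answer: $- \frac{905}{134} \approx -6.7537$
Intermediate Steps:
$H = 183$ ($H = -7 + 19 \cdot 10 = -7 + 190 = 183$)
$\frac{H + 46877}{104 \left(-67\right)} = \frac{183 + 46877}{104 \left(-67\right)} = \frac{47060}{-6968} = 47060 \left(- \frac{1}{6968}\right) = - \frac{905}{134}$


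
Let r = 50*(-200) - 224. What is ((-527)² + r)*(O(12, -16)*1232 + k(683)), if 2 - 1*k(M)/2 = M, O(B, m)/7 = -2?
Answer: -4978268050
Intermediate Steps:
O(B, m) = -14 (O(B, m) = 7*(-2) = -14)
k(M) = 4 - 2*M
r = -10224 (r = -10000 - 224 = -10224)
((-527)² + r)*(O(12, -16)*1232 + k(683)) = ((-527)² - 10224)*(-14*1232 + (4 - 2*683)) = (277729 - 10224)*(-17248 + (4 - 1366)) = 267505*(-17248 - 1362) = 267505*(-18610) = -4978268050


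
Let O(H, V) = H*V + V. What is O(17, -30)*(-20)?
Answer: 10800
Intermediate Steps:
O(H, V) = V + H*V
O(17, -30)*(-20) = -30*(1 + 17)*(-20) = -30*18*(-20) = -540*(-20) = 10800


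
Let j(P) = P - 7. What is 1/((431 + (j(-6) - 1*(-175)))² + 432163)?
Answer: 1/783812 ≈ 1.2758e-6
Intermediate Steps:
j(P) = -7 + P
1/((431 + (j(-6) - 1*(-175)))² + 432163) = 1/((431 + ((-7 - 6) - 1*(-175)))² + 432163) = 1/((431 + (-13 + 175))² + 432163) = 1/((431 + 162)² + 432163) = 1/(593² + 432163) = 1/(351649 + 432163) = 1/783812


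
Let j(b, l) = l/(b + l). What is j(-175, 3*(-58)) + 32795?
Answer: 11445629/349 ≈ 32796.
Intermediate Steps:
j(-175, 3*(-58)) + 32795 = (3*(-58))/(-175 + 3*(-58)) + 32795 = -174/(-175 - 174) + 32795 = -174/(-349) + 32795 = -174*(-1/349) + 32795 = 174/349 + 32795 = 11445629/349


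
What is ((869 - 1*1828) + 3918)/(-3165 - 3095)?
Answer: -2959/6260 ≈ -0.47268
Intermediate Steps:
((869 - 1*1828) + 3918)/(-3165 - 3095) = ((869 - 1828) + 3918)/(-6260) = (-959 + 3918)*(-1/6260) = 2959*(-1/6260) = -2959/6260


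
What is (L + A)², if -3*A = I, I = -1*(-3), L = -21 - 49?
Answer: 5041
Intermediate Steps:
L = -70
I = 3
A = -1 (A = -⅓*3 = -1)
(L + A)² = (-70 - 1)² = (-71)² = 5041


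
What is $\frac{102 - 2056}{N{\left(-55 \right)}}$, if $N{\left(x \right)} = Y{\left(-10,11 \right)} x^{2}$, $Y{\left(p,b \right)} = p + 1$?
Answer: $\frac{1954}{27225} \approx 0.071772$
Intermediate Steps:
$Y{\left(p,b \right)} = 1 + p$
$N{\left(x \right)} = - 9 x^{2}$ ($N{\left(x \right)} = \left(1 - 10\right) x^{2} = - 9 x^{2}$)
$\frac{102 - 2056}{N{\left(-55 \right)}} = \frac{102 - 2056}{\left(-9\right) \left(-55\right)^{2}} = \frac{102 - 2056}{\left(-9\right) 3025} = - \frac{1954}{-27225} = \left(-1954\right) \left(- \frac{1}{27225}\right) = \frac{1954}{27225}$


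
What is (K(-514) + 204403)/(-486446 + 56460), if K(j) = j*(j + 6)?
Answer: -465515/429986 ≈ -1.0826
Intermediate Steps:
K(j) = j*(6 + j)
(K(-514) + 204403)/(-486446 + 56460) = (-514*(6 - 514) + 204403)/(-486446 + 56460) = (-514*(-508) + 204403)/(-429986) = (261112 + 204403)*(-1/429986) = 465515*(-1/429986) = -465515/429986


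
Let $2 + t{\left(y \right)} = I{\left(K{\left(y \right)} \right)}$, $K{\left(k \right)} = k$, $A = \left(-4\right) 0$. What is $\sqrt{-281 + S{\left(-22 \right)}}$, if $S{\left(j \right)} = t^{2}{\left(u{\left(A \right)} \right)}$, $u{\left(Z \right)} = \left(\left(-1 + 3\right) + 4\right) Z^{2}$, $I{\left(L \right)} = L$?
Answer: $i \sqrt{277} \approx 16.643 i$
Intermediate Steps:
$A = 0$
$u{\left(Z \right)} = 6 Z^{2}$ ($u{\left(Z \right)} = \left(2 + 4\right) Z^{2} = 6 Z^{2}$)
$t{\left(y \right)} = -2 + y$
$S{\left(j \right)} = 4$ ($S{\left(j \right)} = \left(-2 + 6 \cdot 0^{2}\right)^{2} = \left(-2 + 6 \cdot 0\right)^{2} = \left(-2 + 0\right)^{2} = \left(-2\right)^{2} = 4$)
$\sqrt{-281 + S{\left(-22 \right)}} = \sqrt{-281 + 4} = \sqrt{-277} = i \sqrt{277}$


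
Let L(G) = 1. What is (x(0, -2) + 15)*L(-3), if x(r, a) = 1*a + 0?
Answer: 13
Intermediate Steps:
x(r, a) = a (x(r, a) = a + 0 = a)
(x(0, -2) + 15)*L(-3) = (-2 + 15)*1 = 13*1 = 13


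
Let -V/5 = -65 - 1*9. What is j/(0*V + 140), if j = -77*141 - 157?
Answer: -5507/70 ≈ -78.671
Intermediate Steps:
V = 370 (V = -5*(-65 - 1*9) = -5*(-65 - 9) = -5*(-74) = 370)
j = -11014 (j = -10857 - 157 = -11014)
j/(0*V + 140) = -11014/(0*370 + 140) = -11014/(0 + 140) = -11014/140 = -11014*1/140 = -5507/70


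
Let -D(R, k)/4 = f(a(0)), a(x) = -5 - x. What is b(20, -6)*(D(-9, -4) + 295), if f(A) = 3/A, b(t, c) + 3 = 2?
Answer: -1487/5 ≈ -297.40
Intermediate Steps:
b(t, c) = -1 (b(t, c) = -3 + 2 = -1)
D(R, k) = 12/5 (D(R, k) = -12/(-5 - 1*0) = -12/(-5 + 0) = -12/(-5) = -12*(-1)/5 = -4*(-⅗) = 12/5)
b(20, -6)*(D(-9, -4) + 295) = -(12/5 + 295) = -1*1487/5 = -1487/5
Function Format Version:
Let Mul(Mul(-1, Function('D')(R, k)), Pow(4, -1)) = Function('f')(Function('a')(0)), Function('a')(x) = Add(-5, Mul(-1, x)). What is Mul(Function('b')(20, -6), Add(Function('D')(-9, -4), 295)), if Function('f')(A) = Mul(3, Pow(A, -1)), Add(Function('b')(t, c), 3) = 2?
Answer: Rational(-1487, 5) ≈ -297.40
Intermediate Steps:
Function('b')(t, c) = -1 (Function('b')(t, c) = Add(-3, 2) = -1)
Function('D')(R, k) = Rational(12, 5) (Function('D')(R, k) = Mul(-4, Mul(3, Pow(Add(-5, Mul(-1, 0)), -1))) = Mul(-4, Mul(3, Pow(Add(-5, 0), -1))) = Mul(-4, Mul(3, Pow(-5, -1))) = Mul(-4, Mul(3, Rational(-1, 5))) = Mul(-4, Rational(-3, 5)) = Rational(12, 5))
Mul(Function('b')(20, -6), Add(Function('D')(-9, -4), 295)) = Mul(-1, Add(Rational(12, 5), 295)) = Mul(-1, Rational(1487, 5)) = Rational(-1487, 5)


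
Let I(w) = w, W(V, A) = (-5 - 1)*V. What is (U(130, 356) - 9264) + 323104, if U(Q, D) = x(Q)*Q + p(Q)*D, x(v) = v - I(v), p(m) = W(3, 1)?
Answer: 307432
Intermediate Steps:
W(V, A) = -6*V
p(m) = -18 (p(m) = -6*3 = -18)
x(v) = 0 (x(v) = v - v = 0)
U(Q, D) = -18*D (U(Q, D) = 0*Q - 18*D = 0 - 18*D = -18*D)
(U(130, 356) - 9264) + 323104 = (-18*356 - 9264) + 323104 = (-6408 - 9264) + 323104 = -15672 + 323104 = 307432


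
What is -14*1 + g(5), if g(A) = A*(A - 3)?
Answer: -4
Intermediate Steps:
g(A) = A*(-3 + A)
-14*1 + g(5) = -14*1 + 5*(-3 + 5) = -14 + 5*2 = -14 + 10 = -4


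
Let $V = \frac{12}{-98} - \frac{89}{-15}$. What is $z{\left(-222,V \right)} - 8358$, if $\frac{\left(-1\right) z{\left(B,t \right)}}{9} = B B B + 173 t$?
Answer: $\frac{24120746481}{245} \approx 9.8452 \cdot 10^{7}$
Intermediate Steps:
$V = \frac{4271}{735}$ ($V = 12 \left(- \frac{1}{98}\right) - - \frac{89}{15} = - \frac{6}{49} + \frac{89}{15} = \frac{4271}{735} \approx 5.8109$)
$z{\left(B,t \right)} = - 1557 t - 9 B^{3}$ ($z{\left(B,t \right)} = - 9 \left(B B B + 173 t\right) = - 9 \left(B^{2} B + 173 t\right) = - 9 \left(B^{3} + 173 t\right) = - 1557 t - 9 B^{3}$)
$z{\left(-222,V \right)} - 8358 = \left(\left(-1557\right) \frac{4271}{735} - 9 \left(-222\right)^{3}\right) - 8358 = \left(- \frac{2216649}{245} - -98469432\right) - 8358 = \left(- \frac{2216649}{245} + 98469432\right) - 8358 = \frac{24122794191}{245} - 8358 = \frac{24120746481}{245}$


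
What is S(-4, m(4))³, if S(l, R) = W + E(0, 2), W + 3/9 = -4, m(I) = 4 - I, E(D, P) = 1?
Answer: -1000/27 ≈ -37.037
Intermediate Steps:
W = -13/3 (W = -⅓ - 4 = -13/3 ≈ -4.3333)
S(l, R) = -10/3 (S(l, R) = -13/3 + 1 = -10/3)
S(-4, m(4))³ = (-10/3)³ = -1000/27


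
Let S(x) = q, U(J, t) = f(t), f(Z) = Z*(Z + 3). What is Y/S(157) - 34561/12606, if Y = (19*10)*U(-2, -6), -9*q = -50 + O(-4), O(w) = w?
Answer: 7150859/12606 ≈ 567.26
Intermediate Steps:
f(Z) = Z*(3 + Z)
U(J, t) = t*(3 + t)
q = 6 (q = -(-50 - 4)/9 = -⅑*(-54) = 6)
S(x) = 6
Y = 3420 (Y = (19*10)*(-6*(3 - 6)) = 190*(-6*(-3)) = 190*18 = 3420)
Y/S(157) - 34561/12606 = 3420/6 - 34561/12606 = 3420*(⅙) - 34561*1/12606 = 570 - 34561/12606 = 7150859/12606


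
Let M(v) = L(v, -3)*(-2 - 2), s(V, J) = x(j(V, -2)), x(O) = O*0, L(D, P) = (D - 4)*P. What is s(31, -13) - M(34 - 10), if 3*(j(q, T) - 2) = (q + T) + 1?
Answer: -240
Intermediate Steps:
j(q, T) = 7/3 + T/3 + q/3 (j(q, T) = 2 + ((q + T) + 1)/3 = 2 + ((T + q) + 1)/3 = 2 + (1 + T + q)/3 = 2 + (⅓ + T/3 + q/3) = 7/3 + T/3 + q/3)
L(D, P) = P*(-4 + D) (L(D, P) = (-4 + D)*P = P*(-4 + D))
x(O) = 0
s(V, J) = 0
M(v) = -48 + 12*v (M(v) = (-3*(-4 + v))*(-2 - 2) = (12 - 3*v)*(-4) = -48 + 12*v)
s(31, -13) - M(34 - 10) = 0 - (-48 + 12*(34 - 10)) = 0 - (-48 + 12*24) = 0 - (-48 + 288) = 0 - 1*240 = 0 - 240 = -240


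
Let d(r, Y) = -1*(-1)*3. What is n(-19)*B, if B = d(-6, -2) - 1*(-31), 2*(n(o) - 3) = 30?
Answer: 612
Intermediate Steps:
d(r, Y) = 3 (d(r, Y) = 1*3 = 3)
n(o) = 18 (n(o) = 3 + (½)*30 = 3 + 15 = 18)
B = 34 (B = 3 - 1*(-31) = 3 + 31 = 34)
n(-19)*B = 18*34 = 612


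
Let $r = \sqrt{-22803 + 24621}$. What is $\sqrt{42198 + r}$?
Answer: $\sqrt{42198 + 3 \sqrt{202}} \approx 205.53$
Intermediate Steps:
$r = 3 \sqrt{202}$ ($r = \sqrt{1818} = 3 \sqrt{202} \approx 42.638$)
$\sqrt{42198 + r} = \sqrt{42198 + 3 \sqrt{202}}$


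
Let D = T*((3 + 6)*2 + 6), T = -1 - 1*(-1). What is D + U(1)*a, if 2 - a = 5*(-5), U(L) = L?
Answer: 27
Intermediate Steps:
T = 0 (T = -1 + 1 = 0)
a = 27 (a = 2 - 5*(-5) = 2 - 1*(-25) = 2 + 25 = 27)
D = 0 (D = 0*((3 + 6)*2 + 6) = 0*(9*2 + 6) = 0*(18 + 6) = 0*24 = 0)
D + U(1)*a = 0 + 1*27 = 0 + 27 = 27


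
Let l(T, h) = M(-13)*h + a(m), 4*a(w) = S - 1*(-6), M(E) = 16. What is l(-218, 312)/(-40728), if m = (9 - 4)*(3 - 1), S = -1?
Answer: -19973/162912 ≈ -0.12260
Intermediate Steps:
m = 10 (m = 5*2 = 10)
a(w) = 5/4 (a(w) = (-1 - 1*(-6))/4 = (-1 + 6)/4 = (¼)*5 = 5/4)
l(T, h) = 5/4 + 16*h (l(T, h) = 16*h + 5/4 = 5/4 + 16*h)
l(-218, 312)/(-40728) = (5/4 + 16*312)/(-40728) = (5/4 + 4992)*(-1/40728) = (19973/4)*(-1/40728) = -19973/162912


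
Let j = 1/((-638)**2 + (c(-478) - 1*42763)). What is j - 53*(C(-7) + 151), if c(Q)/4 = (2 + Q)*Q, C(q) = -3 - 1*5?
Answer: -9658624546/1274393 ≈ -7579.0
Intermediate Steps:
C(q) = -8 (C(q) = -3 - 5 = -8)
c(Q) = 4*Q*(2 + Q) (c(Q) = 4*((2 + Q)*Q) = 4*(Q*(2 + Q)) = 4*Q*(2 + Q))
j = 1/1274393 (j = 1/((-638)**2 + (4*(-478)*(2 - 478) - 1*42763)) = 1/(407044 + (4*(-478)*(-476) - 42763)) = 1/(407044 + (910112 - 42763)) = 1/(407044 + 867349) = 1/1274393 ≈ 7.8469e-7)
j - 53*(C(-7) + 151) = 1/1274393 - 53*(-8 + 151) = 1/1274393 - 53*143 = 1/1274393 - 1*7579 = 1/1274393 - 7579 = -9658624546/1274393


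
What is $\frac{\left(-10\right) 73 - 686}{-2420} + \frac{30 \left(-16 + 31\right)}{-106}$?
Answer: $- \frac{117363}{32065} \approx -3.6602$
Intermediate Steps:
$\frac{\left(-10\right) 73 - 686}{-2420} + \frac{30 \left(-16 + 31\right)}{-106} = \left(-730 - 686\right) \left(- \frac{1}{2420}\right) + 30 \cdot 15 \left(- \frac{1}{106}\right) = \left(-1416\right) \left(- \frac{1}{2420}\right) + 450 \left(- \frac{1}{106}\right) = \frac{354}{605} - \frac{225}{53} = - \frac{117363}{32065}$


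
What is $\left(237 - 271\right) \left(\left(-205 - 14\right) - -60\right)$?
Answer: $5406$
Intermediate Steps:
$\left(237 - 271\right) \left(\left(-205 - 14\right) - -60\right) = - 34 \left(-219 + 60\right) = \left(-34\right) \left(-159\right) = 5406$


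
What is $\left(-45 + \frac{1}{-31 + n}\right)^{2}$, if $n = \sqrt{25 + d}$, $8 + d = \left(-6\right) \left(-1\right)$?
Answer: $\frac{446075526}{219961} + \frac{42241 \sqrt{23}}{439922} \approx 2028.4$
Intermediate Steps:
$d = -2$ ($d = -8 - -6 = -8 + 6 = -2$)
$n = \sqrt{23}$ ($n = \sqrt{25 - 2} = \sqrt{23} \approx 4.7958$)
$\left(-45 + \frac{1}{-31 + n}\right)^{2} = \left(-45 + \frac{1}{-31 + \sqrt{23}}\right)^{2}$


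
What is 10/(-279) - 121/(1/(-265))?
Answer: 8946125/279 ≈ 32065.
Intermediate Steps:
10/(-279) - 121/(1/(-265)) = 10*(-1/279) - 121/(-1/265) = -10/279 - 121*(-265) = -10/279 + 32065 = 8946125/279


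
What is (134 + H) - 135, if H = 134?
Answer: 133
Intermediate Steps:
(134 + H) - 135 = (134 + 134) - 135 = 268 - 135 = 133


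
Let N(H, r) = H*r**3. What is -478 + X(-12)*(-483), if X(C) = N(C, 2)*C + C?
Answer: -551098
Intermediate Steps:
X(C) = C + 8*C**2 (X(C) = (C*2**3)*C + C = (C*8)*C + C = (8*C)*C + C = 8*C**2 + C = C + 8*C**2)
-478 + X(-12)*(-483) = -478 - 12*(1 + 8*(-12))*(-483) = -478 - 12*(1 - 96)*(-483) = -478 - 12*(-95)*(-483) = -478 + 1140*(-483) = -478 - 550620 = -551098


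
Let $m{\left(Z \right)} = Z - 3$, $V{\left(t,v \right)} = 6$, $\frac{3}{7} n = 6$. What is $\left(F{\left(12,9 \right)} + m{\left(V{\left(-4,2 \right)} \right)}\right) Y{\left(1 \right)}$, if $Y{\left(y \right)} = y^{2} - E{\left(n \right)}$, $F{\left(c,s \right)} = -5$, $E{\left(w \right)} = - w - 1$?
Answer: $-32$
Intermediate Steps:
$n = 14$ ($n = \frac{7}{3} \cdot 6 = 14$)
$E{\left(w \right)} = -1 - w$
$Y{\left(y \right)} = 15 + y^{2}$ ($Y{\left(y \right)} = y^{2} - \left(-1 - 14\right) = y^{2} - -15 = y^{2} + 15 = 15 + y^{2}$)
$m{\left(Z \right)} = -3 + Z$
$\left(F{\left(12,9 \right)} + m{\left(V{\left(-4,2 \right)} \right)}\right) Y{\left(1 \right)} = \left(-5 + \left(-3 + 6\right)\right) \left(15 + 1^{2}\right) = \left(-5 + 3\right) \left(15 + 1\right) = \left(-2\right) 16 = -32$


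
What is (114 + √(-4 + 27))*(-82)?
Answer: -9348 - 82*√23 ≈ -9741.3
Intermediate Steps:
(114 + √(-4 + 27))*(-82) = (114 + √23)*(-82) = -9348 - 82*√23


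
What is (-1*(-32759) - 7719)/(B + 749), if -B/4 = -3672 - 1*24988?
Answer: 25040/115389 ≈ 0.21701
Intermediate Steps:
B = 114640 (B = -4*(-3672 - 1*24988) = -4*(-3672 - 24988) = -4*(-28660) = 114640)
(-1*(-32759) - 7719)/(B + 749) = (-1*(-32759) - 7719)/(114640 + 749) = (32759 - 7719)/115389 = 25040*(1/115389) = 25040/115389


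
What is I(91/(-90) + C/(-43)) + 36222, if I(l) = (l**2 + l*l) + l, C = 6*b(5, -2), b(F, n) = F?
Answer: 135638785757/3744225 ≈ 36226.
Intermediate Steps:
C = 30 (C = 6*5 = 30)
I(l) = l + 2*l**2 (I(l) = (l**2 + l**2) + l = 2*l**2 + l = l + 2*l**2)
I(91/(-90) + C/(-43)) + 36222 = (91/(-90) + 30/(-43))*(1 + 2*(91/(-90) + 30/(-43))) + 36222 = (91*(-1/90) + 30*(-1/43))*(1 + 2*(91*(-1/90) + 30*(-1/43))) + 36222 = (-91/90 - 30/43)*(1 + 2*(-91/90 - 30/43)) + 36222 = -6613*(1 + 2*(-6613/3870))/3870 + 36222 = -6613*(1 - 6613/1935)/3870 + 36222 = -6613/3870*(-4678/1935) + 36222 = 15467807/3744225 + 36222 = 135638785757/3744225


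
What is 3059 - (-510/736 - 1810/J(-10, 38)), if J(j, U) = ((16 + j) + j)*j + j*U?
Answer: 19108135/6256 ≈ 3054.4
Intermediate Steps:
J(j, U) = U*j + j*(16 + 2*j) (J(j, U) = (16 + 2*j)*j + U*j = j*(16 + 2*j) + U*j = U*j + j*(16 + 2*j))
3059 - (-510/736 - 1810/J(-10, 38)) = 3059 - (-510/736 - 1810*(-1/(10*(16 + 38 + 2*(-10))))) = 3059 - (-510*1/736 - 1810*(-1/(10*(16 + 38 - 20)))) = 3059 - (-255/368 - 1810/((-10*34))) = 3059 - (-255/368 - 1810/(-340)) = 3059 - (-255/368 - 1810*(-1/340)) = 3059 - (-255/368 + 181/34) = 3059 - 1*28969/6256 = 3059 - 28969/6256 = 19108135/6256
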